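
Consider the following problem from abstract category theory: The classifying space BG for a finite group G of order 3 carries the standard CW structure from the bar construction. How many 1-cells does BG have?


In the bar-construction CW model of BG, the n-cells are indexed by
n-tuples [g_1|...|g_n] of non-identity elements of G (degenerate
simplices with some g_i = e do not contribute cells), so there are
(|G| - 1)^n n-cells.
For dim = 1 with |G| = 3:
cells = (3 - 1)^1 = 2^1 = 2

2


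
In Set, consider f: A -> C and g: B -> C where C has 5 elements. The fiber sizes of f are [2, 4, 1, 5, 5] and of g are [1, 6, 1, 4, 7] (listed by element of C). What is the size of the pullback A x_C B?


The pullback A x_C B consists of pairs (a, b) with f(a) = g(b).
For each element c in C, the fiber product has |f^-1(c)| * |g^-1(c)| elements.
Summing over C: 2 * 1 + 4 * 6 + 1 * 1 + 5 * 4 + 5 * 7
= 2 + 24 + 1 + 20 + 35 = 82

82


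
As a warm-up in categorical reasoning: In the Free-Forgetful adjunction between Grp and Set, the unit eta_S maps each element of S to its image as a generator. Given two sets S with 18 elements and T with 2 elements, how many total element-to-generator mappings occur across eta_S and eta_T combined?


The unit eta_X: X -> U(F(X)) of the Free-Forgetful adjunction
maps each element of X to a generator of F(X). For X = S + T (disjoint
union in Set), |S + T| = |S| + |T|.
Total mappings = 18 + 2 = 20.

20


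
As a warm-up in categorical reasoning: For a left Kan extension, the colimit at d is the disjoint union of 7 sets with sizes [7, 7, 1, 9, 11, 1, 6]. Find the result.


Pointwise, the left Kan extension (Lan_F H)(d) is the colimit, indexed
by the comma category (F downarrow d), of H composed with the
projection (F downarrow d) -> C. Here that colimit is given
as a coproduct (disjoint union) of sets, so its cardinality is the
sum of the sizes of the summands.
Coproduct of sets with sizes: 7 + 7 + 1 + 9 + 11 + 1 + 6
= 42

42


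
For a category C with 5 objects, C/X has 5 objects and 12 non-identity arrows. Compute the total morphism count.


In the slice category C/X, objects are morphisms to X.
Identity morphisms: 5 (one per object of C/X).
Non-identity morphisms: 12.
Total = 5 + 12 = 17

17


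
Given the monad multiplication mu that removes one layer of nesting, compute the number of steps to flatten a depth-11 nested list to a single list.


Each application of mu: T^2 -> T removes one layer of nesting.
Starting at depth 11 (i.e., T^11(X)), we need to reach T(X).
Number of mu applications = 11 - 1 = 10

10


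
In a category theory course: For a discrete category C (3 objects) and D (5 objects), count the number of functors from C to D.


A functor from a discrete category C to D is determined by
where each object maps. Each of the 3 objects of C can map
to any of the 5 objects of D independently.
Number of functors = 5^3 = 125

125


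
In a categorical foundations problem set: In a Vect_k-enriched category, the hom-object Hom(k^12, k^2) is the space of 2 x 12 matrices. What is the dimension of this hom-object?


In Vect-enriched categories, Hom(k^n, k^m) is the space of m x n matrices.
dim(Hom(k^12, k^2)) = 2 * 12 = 24

24


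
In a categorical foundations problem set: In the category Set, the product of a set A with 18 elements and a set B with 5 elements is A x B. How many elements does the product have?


In Set, the product A x B is the Cartesian product.
By the universal property, |A x B| = |A| * |B|.
|A x B| = 18 * 5 = 90

90


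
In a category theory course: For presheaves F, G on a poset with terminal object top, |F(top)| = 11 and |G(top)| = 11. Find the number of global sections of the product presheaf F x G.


Global sections of a presheaf on a poset with terminal top satisfy
Gamma(H) ~ H(top). Presheaves admit pointwise products, so
(F x G)(top) = F(top) x G(top) (Cartesian product).
|Gamma(F x G)| = |F(top)| * |G(top)| = 11 * 11 = 121.

121


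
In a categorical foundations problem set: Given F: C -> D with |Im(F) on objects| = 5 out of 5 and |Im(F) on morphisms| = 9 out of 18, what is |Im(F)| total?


The image of F consists of distinct objects and distinct morphisms.
|Im(F)| on objects = 5
|Im(F)| on morphisms = 9
Total image cardinality = 5 + 9 = 14

14


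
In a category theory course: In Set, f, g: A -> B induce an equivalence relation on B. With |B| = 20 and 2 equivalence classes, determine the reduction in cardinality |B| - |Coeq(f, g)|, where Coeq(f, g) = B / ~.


The coequalizer Coeq(f, g) = B / ~ has one element per equivalence class.
|B| = 20, |Coeq(f, g)| = 2.
|B| - |Coeq(f, g)| = 20 - 2 = 18.

18


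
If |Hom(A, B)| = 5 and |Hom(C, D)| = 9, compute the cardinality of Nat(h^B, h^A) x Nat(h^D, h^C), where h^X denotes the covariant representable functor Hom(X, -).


By the Yoneda lemma, Nat(h^B, h^A) is isomorphic to Hom(A, B),
so |Nat(h^B, h^A)| = |Hom(A, B)| and |Nat(h^D, h^C)| = |Hom(C, D)|.
|Hom(A, B)| = 5, |Hom(C, D)| = 9.
|Nat(h^B, h^A) x Nat(h^D, h^C)| = 5 * 9 = 45

45


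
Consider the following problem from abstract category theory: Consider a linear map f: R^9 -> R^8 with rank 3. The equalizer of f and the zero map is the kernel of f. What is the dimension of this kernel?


The equalizer of f and the zero map is ker(f).
By the rank-nullity theorem: dim(ker(f)) = dim(domain) - rank(f).
dim(ker(f)) = 9 - 3 = 6

6


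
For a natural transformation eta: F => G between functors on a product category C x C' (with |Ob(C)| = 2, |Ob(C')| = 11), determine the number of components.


A natural transformation eta: F => G assigns one component morphism per
object of the domain category.
The domain is the product category C x C', so
|Ob(C x C')| = |Ob(C)| * |Ob(C')| = 2 * 11 = 22.
Therefore eta has 22 component morphisms.

22


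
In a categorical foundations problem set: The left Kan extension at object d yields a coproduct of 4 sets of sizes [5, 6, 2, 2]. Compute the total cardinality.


Pointwise, the left Kan extension (Lan_F H)(d) is the colimit, indexed
by the comma category (F downarrow d), of H composed with the
projection (F downarrow d) -> C. Here that colimit is given
as a coproduct (disjoint union) of sets, so its cardinality is the
sum of the sizes of the summands.
Coproduct of sets with sizes: 5 + 6 + 2 + 2
= 15

15


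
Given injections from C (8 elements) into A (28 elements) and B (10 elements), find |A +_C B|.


The pushout A +_C B identifies the images of C in A and B.
|A +_C B| = |A| + |B| - |C| (for injections).
= 28 + 10 - 8 = 30

30


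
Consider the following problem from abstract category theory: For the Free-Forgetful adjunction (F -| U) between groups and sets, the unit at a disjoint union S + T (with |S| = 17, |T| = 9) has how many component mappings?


The unit eta_X: X -> U(F(X)) of the Free-Forgetful adjunction
maps each element of X to a generator of F(X). For X = S + T (disjoint
union in Set), |S + T| = |S| + |T|.
Total mappings = 17 + 9 = 26.

26


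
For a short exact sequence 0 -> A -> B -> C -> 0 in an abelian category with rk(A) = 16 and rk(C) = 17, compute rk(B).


For a short exact sequence 0 -> A -> B -> C -> 0,
rank is additive: rank(B) = rank(A) + rank(C).
rank(B) = 16 + 17 = 33

33


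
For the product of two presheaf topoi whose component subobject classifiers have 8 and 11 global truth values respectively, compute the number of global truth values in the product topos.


In a product of presheaf topoi E_1 x E_2, the subobject classifier
is Omega = Omega_1 x Omega_2 (componentwise), so
|Omega(top)| = |Omega_1(top_1)| * |Omega_2(top_2)|.
= 8 * 11 = 88.

88


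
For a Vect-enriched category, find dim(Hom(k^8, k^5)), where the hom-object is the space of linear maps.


In Vect-enriched categories, Hom(k^n, k^m) is the space of m x n matrices.
dim(Hom(k^8, k^5)) = 5 * 8 = 40

40


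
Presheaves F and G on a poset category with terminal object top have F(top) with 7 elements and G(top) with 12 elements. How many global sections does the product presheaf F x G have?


Global sections of a presheaf on a poset with terminal top satisfy
Gamma(H) ~ H(top). Presheaves admit pointwise products, so
(F x G)(top) = F(top) x G(top) (Cartesian product).
|Gamma(F x G)| = |F(top)| * |G(top)| = 7 * 12 = 84.

84


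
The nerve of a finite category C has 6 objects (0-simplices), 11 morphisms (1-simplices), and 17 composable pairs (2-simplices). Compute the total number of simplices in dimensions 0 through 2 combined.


The 2-skeleton of the nerve N(C) consists of simplices in dimensions 0, 1, 2:
  |N(C)_0| = 6 (objects)
  |N(C)_1| = 11 (morphisms)
  |N(C)_2| = 17 (composable pairs)
Total = 6 + 11 + 17 = 34

34


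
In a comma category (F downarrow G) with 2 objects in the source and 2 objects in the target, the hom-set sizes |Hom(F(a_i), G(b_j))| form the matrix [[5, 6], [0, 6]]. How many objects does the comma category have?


Objects of (F downarrow G) are triples (a, b, h: F(a)->G(b)).
The count equals the sum of all entries in the hom-matrix.
sum(row 0) = 11
sum(row 1) = 6
Grand total = 17

17


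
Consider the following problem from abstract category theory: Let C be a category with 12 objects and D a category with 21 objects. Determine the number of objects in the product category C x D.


The product category C x D has objects that are pairs (c, d).
Number of pairs = |Ob(C)| * |Ob(D)| = 12 * 21 = 252

252


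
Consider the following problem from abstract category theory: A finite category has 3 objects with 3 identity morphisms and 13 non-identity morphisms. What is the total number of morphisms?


Each object has an identity morphism, giving 3 identities.
Adding the 13 non-identity morphisms:
Total = 3 + 13 = 16

16


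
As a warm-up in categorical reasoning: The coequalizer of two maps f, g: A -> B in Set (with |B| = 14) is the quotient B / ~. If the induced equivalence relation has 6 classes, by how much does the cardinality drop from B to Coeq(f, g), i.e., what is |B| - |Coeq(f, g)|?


The coequalizer Coeq(f, g) = B / ~ has one element per equivalence class.
|B| = 14, |Coeq(f, g)| = 6.
|B| - |Coeq(f, g)| = 14 - 6 = 8.

8


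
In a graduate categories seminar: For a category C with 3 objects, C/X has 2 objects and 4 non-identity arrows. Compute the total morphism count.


In the slice category C/X, objects are morphisms to X.
Identity morphisms: 2 (one per object of C/X).
Non-identity morphisms: 4.
Total = 2 + 4 = 6

6


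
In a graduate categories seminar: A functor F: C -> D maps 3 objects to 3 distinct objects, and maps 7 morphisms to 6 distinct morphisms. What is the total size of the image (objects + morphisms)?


The image of F consists of distinct objects and distinct morphisms.
|Im(F)| on objects = 3
|Im(F)| on morphisms = 6
Total image cardinality = 3 + 6 = 9

9


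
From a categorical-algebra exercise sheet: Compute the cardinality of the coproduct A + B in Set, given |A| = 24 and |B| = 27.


In Set, the coproduct A + B is the disjoint union.
|A + B| = |A| + |B| = 24 + 27 = 51

51


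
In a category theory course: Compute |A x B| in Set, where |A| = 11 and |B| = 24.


In Set, the product A x B is the Cartesian product.
By the universal property, |A x B| = |A| * |B|.
|A x B| = 11 * 24 = 264

264


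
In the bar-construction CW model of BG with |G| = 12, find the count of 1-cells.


In the bar-construction CW model of BG, the n-cells are indexed by
n-tuples [g_1|...|g_n] of non-identity elements of G (degenerate
simplices with some g_i = e do not contribute cells), so there are
(|G| - 1)^n n-cells.
For dim = 1 with |G| = 12:
cells = (12 - 1)^1 = 11^1 = 11

11


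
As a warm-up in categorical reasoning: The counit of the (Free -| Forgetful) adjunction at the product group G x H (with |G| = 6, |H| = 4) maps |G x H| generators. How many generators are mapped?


The counit epsilon_K: F(U(K)) -> K of the Free-Forgetful adjunction
maps |K| generators of F(U(K)) into K. For K = G x H (the product group),
|G x H| = |G| * |H|.
Total generators mapped = 6 * 4 = 24.

24


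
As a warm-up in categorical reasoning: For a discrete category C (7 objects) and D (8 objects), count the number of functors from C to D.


A functor from a discrete category C to D is determined by
where each object maps. Each of the 7 objects of C can map
to any of the 8 objects of D independently.
Number of functors = 8^7 = 2097152

2097152


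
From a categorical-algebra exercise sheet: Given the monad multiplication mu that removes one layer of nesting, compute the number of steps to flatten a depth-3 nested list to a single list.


Each application of mu: T^2 -> T removes one layer of nesting.
Starting at depth 3 (i.e., T^3(X)), we need to reach T(X).
Number of mu applications = 3 - 1 = 2

2


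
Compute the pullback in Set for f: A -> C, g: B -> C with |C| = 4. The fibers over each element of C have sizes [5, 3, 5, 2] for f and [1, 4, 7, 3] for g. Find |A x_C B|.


The pullback A x_C B consists of pairs (a, b) with f(a) = g(b).
For each element c in C, the fiber product has |f^-1(c)| * |g^-1(c)| elements.
Summing over C: 5 * 1 + 3 * 4 + 5 * 7 + 2 * 3
= 5 + 12 + 35 + 6 = 58

58


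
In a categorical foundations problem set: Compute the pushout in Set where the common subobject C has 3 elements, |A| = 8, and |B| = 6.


The pushout A +_C B identifies the images of C in A and B.
|A +_C B| = |A| + |B| - |C| (for injections).
= 8 + 6 - 3 = 11

11


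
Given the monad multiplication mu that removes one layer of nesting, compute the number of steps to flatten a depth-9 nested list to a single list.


Each application of mu: T^2 -> T removes one layer of nesting.
Starting at depth 9 (i.e., T^9(X)), we need to reach T(X).
Number of mu applications = 9 - 1 = 8

8


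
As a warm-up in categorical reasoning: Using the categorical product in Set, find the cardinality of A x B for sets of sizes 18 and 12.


In Set, the product A x B is the Cartesian product.
By the universal property, |A x B| = |A| * |B|.
|A x B| = 18 * 12 = 216

216


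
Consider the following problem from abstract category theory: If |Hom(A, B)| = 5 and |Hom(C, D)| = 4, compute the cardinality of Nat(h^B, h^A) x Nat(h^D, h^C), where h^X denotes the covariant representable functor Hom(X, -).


By the Yoneda lemma, Nat(h^B, h^A) is isomorphic to Hom(A, B),
so |Nat(h^B, h^A)| = |Hom(A, B)| and |Nat(h^D, h^C)| = |Hom(C, D)|.
|Hom(A, B)| = 5, |Hom(C, D)| = 4.
|Nat(h^B, h^A) x Nat(h^D, h^C)| = 5 * 4 = 20

20


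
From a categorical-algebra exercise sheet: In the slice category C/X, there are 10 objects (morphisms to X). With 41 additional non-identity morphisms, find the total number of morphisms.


In the slice category C/X, objects are morphisms to X.
Identity morphisms: 10 (one per object of C/X).
Non-identity morphisms: 41.
Total = 10 + 41 = 51

51


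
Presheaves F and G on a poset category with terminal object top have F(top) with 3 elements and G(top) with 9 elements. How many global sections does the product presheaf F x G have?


Global sections of a presheaf on a poset with terminal top satisfy
Gamma(H) ~ H(top). Presheaves admit pointwise products, so
(F x G)(top) = F(top) x G(top) (Cartesian product).
|Gamma(F x G)| = |F(top)| * |G(top)| = 3 * 9 = 27.

27


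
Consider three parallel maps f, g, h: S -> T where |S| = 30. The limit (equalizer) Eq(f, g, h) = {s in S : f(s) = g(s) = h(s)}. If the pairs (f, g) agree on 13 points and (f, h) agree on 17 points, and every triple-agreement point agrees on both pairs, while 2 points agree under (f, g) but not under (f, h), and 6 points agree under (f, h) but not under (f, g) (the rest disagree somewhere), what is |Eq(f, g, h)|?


Eq(f, g, h) is the triple-agreement set: points in S where all three
maps take the same value. Using inclusion-exclusion on the pairwise data:
Pair (f, g) agrees on 13 points; pair (f, h) on 17 points.
Points agreeing under (f, g) but not (f, h) = 2; under (f, h) but not (f, g) = 6.
Triple-agreement = agreement-in-(f, g) minus points that agree under (f, g) but not (f, h):
|Eq(f, g, h)| = 13 - 2 = 11
(cross-check via (f, h): 17 - 6 = 11.)

11


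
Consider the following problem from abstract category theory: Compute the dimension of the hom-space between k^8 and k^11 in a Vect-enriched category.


In Vect-enriched categories, Hom(k^n, k^m) is the space of m x n matrices.
dim(Hom(k^8, k^11)) = 11 * 8 = 88

88


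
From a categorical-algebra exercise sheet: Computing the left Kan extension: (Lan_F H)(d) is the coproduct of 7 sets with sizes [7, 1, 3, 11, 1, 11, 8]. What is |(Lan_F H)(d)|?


Pointwise, the left Kan extension (Lan_F H)(d) is the colimit, indexed
by the comma category (F downarrow d), of H composed with the
projection (F downarrow d) -> C. Here that colimit is given
as a coproduct (disjoint union) of sets, so its cardinality is the
sum of the sizes of the summands.
Coproduct of sets with sizes: 7 + 1 + 3 + 11 + 1 + 11 + 8
= 42

42


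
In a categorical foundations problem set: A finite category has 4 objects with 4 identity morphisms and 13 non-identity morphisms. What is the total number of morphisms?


Each object has an identity morphism, giving 4 identities.
Adding the 13 non-identity morphisms:
Total = 4 + 13 = 17

17


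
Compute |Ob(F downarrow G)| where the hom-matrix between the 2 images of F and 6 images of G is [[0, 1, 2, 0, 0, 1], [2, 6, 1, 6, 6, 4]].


Objects of (F downarrow G) are triples (a, b, h: F(a)->G(b)).
The count equals the sum of all entries in the hom-matrix.
sum(row 0) = 4
sum(row 1) = 25
Grand total = 29

29


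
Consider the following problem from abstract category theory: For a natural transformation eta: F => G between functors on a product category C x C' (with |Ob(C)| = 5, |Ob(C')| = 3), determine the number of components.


A natural transformation eta: F => G assigns one component morphism per
object of the domain category.
The domain is the product category C x C', so
|Ob(C x C')| = |Ob(C)| * |Ob(C')| = 5 * 3 = 15.
Therefore eta has 15 component morphisms.

15


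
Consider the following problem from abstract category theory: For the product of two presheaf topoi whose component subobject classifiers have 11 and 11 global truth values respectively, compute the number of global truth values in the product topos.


In a product of presheaf topoi E_1 x E_2, the subobject classifier
is Omega = Omega_1 x Omega_2 (componentwise), so
|Omega(top)| = |Omega_1(top_1)| * |Omega_2(top_2)|.
= 11 * 11 = 121.

121


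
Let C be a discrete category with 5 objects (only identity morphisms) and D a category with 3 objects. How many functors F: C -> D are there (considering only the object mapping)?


A functor from a discrete category C to D is determined by
where each object maps. Each of the 5 objects of C can map
to any of the 3 objects of D independently.
Number of functors = 3^5 = 243

243


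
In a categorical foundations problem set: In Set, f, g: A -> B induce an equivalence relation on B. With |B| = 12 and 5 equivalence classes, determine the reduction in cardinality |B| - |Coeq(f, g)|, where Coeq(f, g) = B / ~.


The coequalizer Coeq(f, g) = B / ~ has one element per equivalence class.
|B| = 12, |Coeq(f, g)| = 5.
|B| - |Coeq(f, g)| = 12 - 5 = 7.

7


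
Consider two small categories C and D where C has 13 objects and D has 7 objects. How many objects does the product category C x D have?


The product category C x D has objects that are pairs (c, d).
Number of pairs = |Ob(C)| * |Ob(D)| = 13 * 7 = 91

91


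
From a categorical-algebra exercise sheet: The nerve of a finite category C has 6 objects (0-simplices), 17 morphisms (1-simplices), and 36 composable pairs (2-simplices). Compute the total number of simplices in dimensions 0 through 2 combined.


The 2-skeleton of the nerve N(C) consists of simplices in dimensions 0, 1, 2:
  |N(C)_0| = 6 (objects)
  |N(C)_1| = 17 (morphisms)
  |N(C)_2| = 36 (composable pairs)
Total = 6 + 17 + 36 = 59

59


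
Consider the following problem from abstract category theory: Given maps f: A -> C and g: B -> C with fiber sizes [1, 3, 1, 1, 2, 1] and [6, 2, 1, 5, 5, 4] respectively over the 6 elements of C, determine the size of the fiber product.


The pullback A x_C B consists of pairs (a, b) with f(a) = g(b).
For each element c in C, the fiber product has |f^-1(c)| * |g^-1(c)| elements.
Summing over C: 1 * 6 + 3 * 2 + 1 * 1 + 1 * 5 + 2 * 5 + 1 * 4
= 6 + 6 + 1 + 5 + 10 + 4 = 32

32


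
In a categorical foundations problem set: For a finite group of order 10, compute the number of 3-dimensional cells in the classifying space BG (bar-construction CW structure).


In the bar-construction CW model of BG, the n-cells are indexed by
n-tuples [g_1|...|g_n] of non-identity elements of G (degenerate
simplices with some g_i = e do not contribute cells), so there are
(|G| - 1)^n n-cells.
For dim = 3 with |G| = 10:
cells = (10 - 1)^3 = 9^3 = 729

729


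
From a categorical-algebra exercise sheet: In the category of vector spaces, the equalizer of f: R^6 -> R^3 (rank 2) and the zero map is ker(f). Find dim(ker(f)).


The equalizer of f and the zero map is ker(f).
By the rank-nullity theorem: dim(ker(f)) = dim(domain) - rank(f).
dim(ker(f)) = 6 - 2 = 4

4


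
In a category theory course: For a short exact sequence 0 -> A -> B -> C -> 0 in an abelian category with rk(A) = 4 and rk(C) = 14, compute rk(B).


For a short exact sequence 0 -> A -> B -> C -> 0,
rank is additive: rank(B) = rank(A) + rank(C).
rank(B) = 4 + 14 = 18

18


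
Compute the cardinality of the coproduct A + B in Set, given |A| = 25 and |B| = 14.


In Set, the coproduct A + B is the disjoint union.
|A + B| = |A| + |B| = 25 + 14 = 39

39


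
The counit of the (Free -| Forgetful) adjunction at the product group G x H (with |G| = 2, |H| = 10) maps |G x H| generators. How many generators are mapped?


The counit epsilon_K: F(U(K)) -> K of the Free-Forgetful adjunction
maps |K| generators of F(U(K)) into K. For K = G x H (the product group),
|G x H| = |G| * |H|.
Total generators mapped = 2 * 10 = 20.

20


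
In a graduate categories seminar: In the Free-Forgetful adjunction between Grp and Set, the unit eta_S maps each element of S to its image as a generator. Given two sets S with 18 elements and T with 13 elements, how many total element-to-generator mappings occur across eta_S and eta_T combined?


The unit eta_X: X -> U(F(X)) of the Free-Forgetful adjunction
maps each element of X to a generator of F(X). For X = S + T (disjoint
union in Set), |S + T| = |S| + |T|.
Total mappings = 18 + 13 = 31.

31


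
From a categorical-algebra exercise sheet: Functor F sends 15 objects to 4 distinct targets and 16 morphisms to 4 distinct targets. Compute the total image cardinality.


The image of F consists of distinct objects and distinct morphisms.
|Im(F)| on objects = 4
|Im(F)| on morphisms = 4
Total image cardinality = 4 + 4 = 8

8


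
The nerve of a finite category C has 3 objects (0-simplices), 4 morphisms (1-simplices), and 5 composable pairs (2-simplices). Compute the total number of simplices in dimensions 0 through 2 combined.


The 2-skeleton of the nerve N(C) consists of simplices in dimensions 0, 1, 2:
  |N(C)_0| = 3 (objects)
  |N(C)_1| = 4 (morphisms)
  |N(C)_2| = 5 (composable pairs)
Total = 3 + 4 + 5 = 12

12


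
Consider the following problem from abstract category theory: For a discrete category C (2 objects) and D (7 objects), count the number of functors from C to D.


A functor from a discrete category C to D is determined by
where each object maps. Each of the 2 objects of C can map
to any of the 7 objects of D independently.
Number of functors = 7^2 = 49

49


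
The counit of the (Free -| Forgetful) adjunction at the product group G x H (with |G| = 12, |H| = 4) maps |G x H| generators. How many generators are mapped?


The counit epsilon_K: F(U(K)) -> K of the Free-Forgetful adjunction
maps |K| generators of F(U(K)) into K. For K = G x H (the product group),
|G x H| = |G| * |H|.
Total generators mapped = 12 * 4 = 48.

48


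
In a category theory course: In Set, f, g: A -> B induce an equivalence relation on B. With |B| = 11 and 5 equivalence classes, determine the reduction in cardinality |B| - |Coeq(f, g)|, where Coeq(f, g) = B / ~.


The coequalizer Coeq(f, g) = B / ~ has one element per equivalence class.
|B| = 11, |Coeq(f, g)| = 5.
|B| - |Coeq(f, g)| = 11 - 5 = 6.

6


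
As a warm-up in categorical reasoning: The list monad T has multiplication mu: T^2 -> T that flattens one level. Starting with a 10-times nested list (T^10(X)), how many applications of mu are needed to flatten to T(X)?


Each application of mu: T^2 -> T removes one layer of nesting.
Starting at depth 10 (i.e., T^10(X)), we need to reach T(X).
Number of mu applications = 10 - 1 = 9

9


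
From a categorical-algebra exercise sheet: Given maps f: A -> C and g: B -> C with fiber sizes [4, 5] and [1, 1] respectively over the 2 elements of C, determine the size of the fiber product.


The pullback A x_C B consists of pairs (a, b) with f(a) = g(b).
For each element c in C, the fiber product has |f^-1(c)| * |g^-1(c)| elements.
Summing over C: 4 * 1 + 5 * 1
= 4 + 5 = 9

9


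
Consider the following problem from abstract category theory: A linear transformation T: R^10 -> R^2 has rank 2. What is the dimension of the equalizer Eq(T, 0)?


The equalizer of f and the zero map is ker(f).
By the rank-nullity theorem: dim(ker(f)) = dim(domain) - rank(f).
dim(ker(f)) = 10 - 2 = 8

8


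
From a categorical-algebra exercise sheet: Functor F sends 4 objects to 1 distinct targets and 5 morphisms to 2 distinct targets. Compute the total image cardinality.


The image of F consists of distinct objects and distinct morphisms.
|Im(F)| on objects = 1
|Im(F)| on morphisms = 2
Total image cardinality = 1 + 2 = 3

3


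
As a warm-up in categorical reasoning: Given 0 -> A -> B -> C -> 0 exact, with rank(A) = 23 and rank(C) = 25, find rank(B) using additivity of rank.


For a short exact sequence 0 -> A -> B -> C -> 0,
rank is additive: rank(B) = rank(A) + rank(C).
rank(B) = 23 + 25 = 48

48


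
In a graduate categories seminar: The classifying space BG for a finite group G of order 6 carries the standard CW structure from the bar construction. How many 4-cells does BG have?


In the bar-construction CW model of BG, the n-cells are indexed by
n-tuples [g_1|...|g_n] of non-identity elements of G (degenerate
simplices with some g_i = e do not contribute cells), so there are
(|G| - 1)^n n-cells.
For dim = 4 with |G| = 6:
cells = (6 - 1)^4 = 5^4 = 625

625


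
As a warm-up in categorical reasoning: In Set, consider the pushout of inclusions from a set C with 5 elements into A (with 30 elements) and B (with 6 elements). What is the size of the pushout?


The pushout A +_C B identifies the images of C in A and B.
|A +_C B| = |A| + |B| - |C| (for injections).
= 30 + 6 - 5 = 31

31


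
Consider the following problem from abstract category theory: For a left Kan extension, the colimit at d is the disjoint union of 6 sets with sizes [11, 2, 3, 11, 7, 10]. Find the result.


Pointwise, the left Kan extension (Lan_F H)(d) is the colimit, indexed
by the comma category (F downarrow d), of H composed with the
projection (F downarrow d) -> C. Here that colimit is given
as a coproduct (disjoint union) of sets, so its cardinality is the
sum of the sizes of the summands.
Coproduct of sets with sizes: 11 + 2 + 3 + 11 + 7 + 10
= 44

44


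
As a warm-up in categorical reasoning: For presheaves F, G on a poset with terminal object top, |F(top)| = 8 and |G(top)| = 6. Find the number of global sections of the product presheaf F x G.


Global sections of a presheaf on a poset with terminal top satisfy
Gamma(H) ~ H(top). Presheaves admit pointwise products, so
(F x G)(top) = F(top) x G(top) (Cartesian product).
|Gamma(F x G)| = |F(top)| * |G(top)| = 8 * 6 = 48.

48


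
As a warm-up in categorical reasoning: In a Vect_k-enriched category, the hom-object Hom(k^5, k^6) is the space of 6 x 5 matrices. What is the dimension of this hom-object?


In Vect-enriched categories, Hom(k^n, k^m) is the space of m x n matrices.
dim(Hom(k^5, k^6)) = 6 * 5 = 30

30


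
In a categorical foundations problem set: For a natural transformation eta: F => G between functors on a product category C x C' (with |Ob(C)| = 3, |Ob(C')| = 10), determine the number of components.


A natural transformation eta: F => G assigns one component morphism per
object of the domain category.
The domain is the product category C x C', so
|Ob(C x C')| = |Ob(C)| * |Ob(C')| = 3 * 10 = 30.
Therefore eta has 30 component morphisms.

30


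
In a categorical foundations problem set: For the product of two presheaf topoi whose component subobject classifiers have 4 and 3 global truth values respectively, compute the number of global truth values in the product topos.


In a product of presheaf topoi E_1 x E_2, the subobject classifier
is Omega = Omega_1 x Omega_2 (componentwise), so
|Omega(top)| = |Omega_1(top_1)| * |Omega_2(top_2)|.
= 4 * 3 = 12.

12


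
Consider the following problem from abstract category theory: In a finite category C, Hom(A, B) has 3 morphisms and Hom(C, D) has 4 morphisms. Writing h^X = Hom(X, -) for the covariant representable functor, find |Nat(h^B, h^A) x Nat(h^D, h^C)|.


By the Yoneda lemma, Nat(h^B, h^A) is isomorphic to Hom(A, B),
so |Nat(h^B, h^A)| = |Hom(A, B)| and |Nat(h^D, h^C)| = |Hom(C, D)|.
|Hom(A, B)| = 3, |Hom(C, D)| = 4.
|Nat(h^B, h^A) x Nat(h^D, h^C)| = 3 * 4 = 12

12


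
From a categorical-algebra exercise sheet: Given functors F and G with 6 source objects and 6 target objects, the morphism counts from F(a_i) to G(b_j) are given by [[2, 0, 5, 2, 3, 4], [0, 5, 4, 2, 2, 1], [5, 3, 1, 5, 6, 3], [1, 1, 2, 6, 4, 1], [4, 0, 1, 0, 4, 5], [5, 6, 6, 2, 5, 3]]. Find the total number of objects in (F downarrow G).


Objects of (F downarrow G) are triples (a, b, h: F(a)->G(b)).
The count equals the sum of all entries in the hom-matrix.
sum(row 0) = 16
sum(row 1) = 14
sum(row 2) = 23
sum(row 3) = 15
sum(row 4) = 14
sum(row 5) = 27
Grand total = 109

109


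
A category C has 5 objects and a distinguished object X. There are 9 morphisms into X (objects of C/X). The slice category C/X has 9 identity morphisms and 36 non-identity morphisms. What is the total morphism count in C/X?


In the slice category C/X, objects are morphisms to X.
Identity morphisms: 9 (one per object of C/X).
Non-identity morphisms: 36.
Total = 9 + 36 = 45

45


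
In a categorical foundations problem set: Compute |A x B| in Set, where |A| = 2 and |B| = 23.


In Set, the product A x B is the Cartesian product.
By the universal property, |A x B| = |A| * |B|.
|A x B| = 2 * 23 = 46

46


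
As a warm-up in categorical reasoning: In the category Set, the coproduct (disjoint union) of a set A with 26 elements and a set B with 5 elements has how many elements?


In Set, the coproduct A + B is the disjoint union.
|A + B| = |A| + |B| = 26 + 5 = 31

31


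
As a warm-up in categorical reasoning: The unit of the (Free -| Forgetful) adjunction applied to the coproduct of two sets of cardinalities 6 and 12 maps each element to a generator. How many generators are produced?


The unit eta_X: X -> U(F(X)) of the Free-Forgetful adjunction
maps each element of X to a generator of F(X). For X = S + T (disjoint
union in Set), |S + T| = |S| + |T|.
Total mappings = 6 + 12 = 18.

18


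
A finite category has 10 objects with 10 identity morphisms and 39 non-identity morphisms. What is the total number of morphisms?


Each object has an identity morphism, giving 10 identities.
Adding the 39 non-identity morphisms:
Total = 10 + 39 = 49

49


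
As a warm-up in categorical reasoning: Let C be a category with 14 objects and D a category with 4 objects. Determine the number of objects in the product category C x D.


The product category C x D has objects that are pairs (c, d).
Number of pairs = |Ob(C)| * |Ob(D)| = 14 * 4 = 56

56


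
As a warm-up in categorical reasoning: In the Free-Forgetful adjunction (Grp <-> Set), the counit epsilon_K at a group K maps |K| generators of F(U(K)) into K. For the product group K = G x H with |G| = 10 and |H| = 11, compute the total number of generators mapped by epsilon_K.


The counit epsilon_K: F(U(K)) -> K of the Free-Forgetful adjunction
maps |K| generators of F(U(K)) into K. For K = G x H (the product group),
|G x H| = |G| * |H|.
Total generators mapped = 10 * 11 = 110.

110


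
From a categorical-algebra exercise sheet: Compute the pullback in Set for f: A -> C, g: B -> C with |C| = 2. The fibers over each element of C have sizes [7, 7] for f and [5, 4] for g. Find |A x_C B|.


The pullback A x_C B consists of pairs (a, b) with f(a) = g(b).
For each element c in C, the fiber product has |f^-1(c)| * |g^-1(c)| elements.
Summing over C: 7 * 5 + 7 * 4
= 35 + 28 = 63

63


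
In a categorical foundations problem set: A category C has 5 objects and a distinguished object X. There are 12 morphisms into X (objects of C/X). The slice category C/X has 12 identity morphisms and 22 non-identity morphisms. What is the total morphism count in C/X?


In the slice category C/X, objects are morphisms to X.
Identity morphisms: 12 (one per object of C/X).
Non-identity morphisms: 22.
Total = 12 + 22 = 34

34


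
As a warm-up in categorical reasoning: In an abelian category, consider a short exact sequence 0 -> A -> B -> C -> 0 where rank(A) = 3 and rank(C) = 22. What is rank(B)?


For a short exact sequence 0 -> A -> B -> C -> 0,
rank is additive: rank(B) = rank(A) + rank(C).
rank(B) = 3 + 22 = 25

25


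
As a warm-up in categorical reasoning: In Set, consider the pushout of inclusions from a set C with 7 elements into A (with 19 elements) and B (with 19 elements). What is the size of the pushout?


The pushout A +_C B identifies the images of C in A and B.
|A +_C B| = |A| + |B| - |C| (for injections).
= 19 + 19 - 7 = 31

31


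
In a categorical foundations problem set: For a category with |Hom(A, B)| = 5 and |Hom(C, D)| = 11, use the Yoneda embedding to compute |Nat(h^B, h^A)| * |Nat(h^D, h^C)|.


By the Yoneda lemma, Nat(h^B, h^A) is isomorphic to Hom(A, B),
so |Nat(h^B, h^A)| = |Hom(A, B)| and |Nat(h^D, h^C)| = |Hom(C, D)|.
|Hom(A, B)| = 5, |Hom(C, D)| = 11.
|Nat(h^B, h^A) x Nat(h^D, h^C)| = 5 * 11 = 55

55


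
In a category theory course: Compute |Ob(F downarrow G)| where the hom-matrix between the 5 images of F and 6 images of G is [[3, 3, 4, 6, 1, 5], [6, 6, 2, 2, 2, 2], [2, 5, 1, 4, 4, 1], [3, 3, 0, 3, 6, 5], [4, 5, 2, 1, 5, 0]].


Objects of (F downarrow G) are triples (a, b, h: F(a)->G(b)).
The count equals the sum of all entries in the hom-matrix.
sum(row 0) = 22
sum(row 1) = 20
sum(row 2) = 17
sum(row 3) = 20
sum(row 4) = 17
Grand total = 96

96


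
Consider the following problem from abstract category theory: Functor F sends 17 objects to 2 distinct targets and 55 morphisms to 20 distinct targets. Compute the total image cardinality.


The image of F consists of distinct objects and distinct morphisms.
|Im(F)| on objects = 2
|Im(F)| on morphisms = 20
Total image cardinality = 2 + 20 = 22

22


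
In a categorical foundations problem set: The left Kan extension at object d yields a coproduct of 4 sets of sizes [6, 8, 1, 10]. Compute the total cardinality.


Pointwise, the left Kan extension (Lan_F H)(d) is the colimit, indexed
by the comma category (F downarrow d), of H composed with the
projection (F downarrow d) -> C. Here that colimit is given
as a coproduct (disjoint union) of sets, so its cardinality is the
sum of the sizes of the summands.
Coproduct of sets with sizes: 6 + 8 + 1 + 10
= 25

25


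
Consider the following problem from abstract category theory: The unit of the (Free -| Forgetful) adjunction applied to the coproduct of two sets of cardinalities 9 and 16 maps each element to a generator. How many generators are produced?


The unit eta_X: X -> U(F(X)) of the Free-Forgetful adjunction
maps each element of X to a generator of F(X). For X = S + T (disjoint
union in Set), |S + T| = |S| + |T|.
Total mappings = 9 + 16 = 25.

25


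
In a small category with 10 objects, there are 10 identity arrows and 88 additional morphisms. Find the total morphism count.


Each object has an identity morphism, giving 10 identities.
Adding the 88 non-identity morphisms:
Total = 10 + 88 = 98

98


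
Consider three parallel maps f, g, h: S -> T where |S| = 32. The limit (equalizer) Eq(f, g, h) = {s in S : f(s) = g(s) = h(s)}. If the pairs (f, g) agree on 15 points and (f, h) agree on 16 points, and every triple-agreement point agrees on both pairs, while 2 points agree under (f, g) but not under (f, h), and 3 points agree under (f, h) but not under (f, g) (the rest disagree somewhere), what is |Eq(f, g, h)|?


Eq(f, g, h) is the triple-agreement set: points in S where all three
maps take the same value. Using inclusion-exclusion on the pairwise data:
Pair (f, g) agrees on 15 points; pair (f, h) on 16 points.
Points agreeing under (f, g) but not (f, h) = 2; under (f, h) but not (f, g) = 3.
Triple-agreement = agreement-in-(f, g) minus points that agree under (f, g) but not (f, h):
|Eq(f, g, h)| = 15 - 2 = 13
(cross-check via (f, h): 16 - 3 = 13.)

13


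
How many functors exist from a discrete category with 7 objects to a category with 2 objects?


A functor from a discrete category C to D is determined by
where each object maps. Each of the 7 objects of C can map
to any of the 2 objects of D independently.
Number of functors = 2^7 = 128

128


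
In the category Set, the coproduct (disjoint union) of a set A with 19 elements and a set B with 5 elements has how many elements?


In Set, the coproduct A + B is the disjoint union.
|A + B| = |A| + |B| = 19 + 5 = 24

24


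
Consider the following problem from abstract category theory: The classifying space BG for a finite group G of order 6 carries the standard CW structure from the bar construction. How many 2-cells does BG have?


In the bar-construction CW model of BG, the n-cells are indexed by
n-tuples [g_1|...|g_n] of non-identity elements of G (degenerate
simplices with some g_i = e do not contribute cells), so there are
(|G| - 1)^n n-cells.
For dim = 2 with |G| = 6:
cells = (6 - 1)^2 = 5^2 = 25

25


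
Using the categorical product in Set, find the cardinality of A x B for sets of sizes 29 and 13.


In Set, the product A x B is the Cartesian product.
By the universal property, |A x B| = |A| * |B|.
|A x B| = 29 * 13 = 377

377


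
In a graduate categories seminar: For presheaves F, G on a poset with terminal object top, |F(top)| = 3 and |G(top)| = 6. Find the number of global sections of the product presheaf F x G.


Global sections of a presheaf on a poset with terminal top satisfy
Gamma(H) ~ H(top). Presheaves admit pointwise products, so
(F x G)(top) = F(top) x G(top) (Cartesian product).
|Gamma(F x G)| = |F(top)| * |G(top)| = 3 * 6 = 18.

18


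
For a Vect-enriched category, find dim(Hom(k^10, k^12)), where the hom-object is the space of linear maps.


In Vect-enriched categories, Hom(k^n, k^m) is the space of m x n matrices.
dim(Hom(k^10, k^12)) = 12 * 10 = 120

120


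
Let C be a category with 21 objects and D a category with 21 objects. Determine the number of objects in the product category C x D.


The product category C x D has objects that are pairs (c, d).
Number of pairs = |Ob(C)| * |Ob(D)| = 21 * 21 = 441

441


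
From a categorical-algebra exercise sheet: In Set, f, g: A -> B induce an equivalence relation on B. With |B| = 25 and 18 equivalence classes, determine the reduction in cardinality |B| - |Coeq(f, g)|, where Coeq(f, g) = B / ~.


The coequalizer Coeq(f, g) = B / ~ has one element per equivalence class.
|B| = 25, |Coeq(f, g)| = 18.
|B| - |Coeq(f, g)| = 25 - 18 = 7.

7
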